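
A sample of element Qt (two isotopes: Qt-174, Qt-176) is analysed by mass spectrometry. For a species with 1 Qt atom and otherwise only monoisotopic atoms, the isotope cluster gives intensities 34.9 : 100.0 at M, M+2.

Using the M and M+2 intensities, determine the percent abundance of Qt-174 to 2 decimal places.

Write p for the Qt-174 fraction. I(M+2)/I(M) = [C(1,1)·p^0·(1−p)] / p^1 = 1·(1−p)/p = 100.0/34.9 = 2.8653
(1−p)/p = 2.8653/1 = 2.8653  ⇒  p = 1/(1 + 2.8653) = 0.2587
Qt-174: 25.87%, Qt-176: 74.13%.

25.87%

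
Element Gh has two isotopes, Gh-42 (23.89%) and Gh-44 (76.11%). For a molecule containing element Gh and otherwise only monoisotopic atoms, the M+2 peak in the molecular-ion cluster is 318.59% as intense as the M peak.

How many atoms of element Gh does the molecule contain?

1

The M+2/M ratio from n Gh atoms is n · q/p = n · 0.7611/0.2389.
n = 3.1859 × 0.2389/0.7611 = 1.00 ≈ 1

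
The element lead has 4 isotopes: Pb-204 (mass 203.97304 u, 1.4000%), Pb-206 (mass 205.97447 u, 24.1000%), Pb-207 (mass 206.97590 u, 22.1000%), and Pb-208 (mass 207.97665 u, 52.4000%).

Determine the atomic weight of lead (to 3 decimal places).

207.217 u

The abundance-weighted mean is 0.014000 × 203.97304 + 0.241000 × 205.97447 + 0.221000 × 206.97590 + 0.524000 × 207.97665
= 2.855623 + 49.639847 + 45.741674 + 108.979765 = 207.216909 u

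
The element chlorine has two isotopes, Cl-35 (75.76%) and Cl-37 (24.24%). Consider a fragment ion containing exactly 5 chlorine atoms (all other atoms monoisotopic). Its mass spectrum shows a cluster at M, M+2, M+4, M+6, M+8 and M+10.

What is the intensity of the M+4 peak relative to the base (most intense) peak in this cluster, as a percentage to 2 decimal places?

63.99%

Binomial terms of (0.7576 + 0.2424)^5: M 0.2496, M+2 0.3993, M+4 0.2555, M+6 0.0817, M+8 0.0131, M+10 0.0008 → M+2 is the base peak.
P(M+2) = C(5,1) × 0.7576^4 × 0.2424^1 = 5 × 0.32942751 × 0.2424 = 0.399266 (base)
P(M+4) = C(5,2) × 0.7576^3 × 0.2424^2 = 10 × 0.4348304 × 0.05875776 = 0.255497
Relative intensity = 0.255497 / 0.399266 × 100 = 63.99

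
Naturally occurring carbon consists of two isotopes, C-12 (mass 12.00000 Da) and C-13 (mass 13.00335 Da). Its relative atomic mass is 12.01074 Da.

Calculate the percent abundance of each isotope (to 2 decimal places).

C-12: 98.93%, C-13: 1.07%

Let x be the fractional abundance of C-12; then C-13 has abundance 1 − x.
12.00000·x + 13.00335·(1 − x) = 12.01074
(12.00000 − 13.00335)·x = 12.01074 − 13.00335
x = -0.99261 / -1.00335 = 0.98930 → 98.93% C-12, 1.07% C-13.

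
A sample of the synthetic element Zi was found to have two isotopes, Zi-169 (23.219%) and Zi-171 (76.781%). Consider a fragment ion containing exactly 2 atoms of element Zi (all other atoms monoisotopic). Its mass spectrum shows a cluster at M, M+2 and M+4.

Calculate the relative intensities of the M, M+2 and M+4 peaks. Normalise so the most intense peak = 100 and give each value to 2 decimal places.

9.14 : 60.48 : 100.00

Each Zi atom is independently Zi-169 (p = 0.23219) or Zi-171 (q = 0.76781); the cluster is the binomial expansion (p + q)^2.
P(M) = 0.23219^2 = 0.053912
P(M+2) = 2 × 0.23219^1 × 0.76781^1 = 0.356556
P(M+4) = 0.76781^2 = 0.589532
The M+4 peak is largest (0.589532); scaling to 100 gives 9.14 : 60.48 : 100.00.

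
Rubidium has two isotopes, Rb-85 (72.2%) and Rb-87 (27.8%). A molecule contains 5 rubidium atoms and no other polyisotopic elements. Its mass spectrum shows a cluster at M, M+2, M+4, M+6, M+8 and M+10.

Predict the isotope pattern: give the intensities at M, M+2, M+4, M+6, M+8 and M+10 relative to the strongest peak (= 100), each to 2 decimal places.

51.94 : 100.00 : 77.01 : 29.65 : 5.71 : 0.44

The 5 Rb atoms are independent, so intensities follow the terms of (0.722 + 0.278)^5.
P(M) = 0.722^5 = 0.196194
P(M+2) = 5 × 0.722^4 × 0.278^1 = 0.377714
P(M+4) = 10 × 0.722^3 × 0.278^2 = 0.290872
P(M+6) = 10 × 0.722^2 × 0.278^3 = 0.111998
P(M+8) = 5 × 0.722^1 × 0.278^4 = 0.021562
P(M+10) = 0.278^5 = 0.001660
The M+2 peak is largest (0.377714); scaling to 100 gives 51.94 : 100.00 : 77.01 : 29.65 : 5.71 : 0.44.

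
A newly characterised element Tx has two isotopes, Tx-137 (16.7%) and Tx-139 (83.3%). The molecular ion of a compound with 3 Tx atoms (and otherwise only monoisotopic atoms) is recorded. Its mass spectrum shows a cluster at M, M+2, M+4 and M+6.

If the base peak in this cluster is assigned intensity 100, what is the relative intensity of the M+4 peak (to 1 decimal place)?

(0.167 + 0.833)^3 gives M 0.0047, M+2 0.0697, M+4 0.3476, M+6 0.5780; the largest is M+6.
P(M+6) = C(3,3) × 0.167^0 × 0.833^3 = 1 × 1.0000 × 0.57800954 = 0.578010 (base)
P(M+4) = C(3,2) × 0.167^1 × 0.833^2 = 3 × 0.1670 × 0.693889 = 0.347638
Relative intensity = 0.347638 / 0.578010 × 100 = 60.1

60.1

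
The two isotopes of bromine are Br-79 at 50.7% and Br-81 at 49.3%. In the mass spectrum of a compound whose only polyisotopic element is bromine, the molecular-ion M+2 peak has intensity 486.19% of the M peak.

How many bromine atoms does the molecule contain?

For n independent Br atoms, I(M+2)/I(M) = n · (abundance Br-81) / (abundance Br-79) = n · 0.493/0.507.
n = 4.8619 × 0.507/0.493 = 5.00 ≈ 5

5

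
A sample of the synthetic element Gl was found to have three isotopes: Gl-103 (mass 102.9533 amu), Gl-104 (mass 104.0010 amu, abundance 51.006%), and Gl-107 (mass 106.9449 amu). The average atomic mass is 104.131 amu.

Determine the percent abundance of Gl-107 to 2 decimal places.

16.12%

The remaining 48.994% is split between Gl-103 (fraction x) and Gl-107 (fraction 0.48994 − x).
Substituting: 102.9533x + 106.9449(0.48994 − x) = 51.08424994
(102.9533 − 106.9449)x = -1.312334366  ⇒  x = 0.32877, y = 0.16117
Gl-103: 32.88%, Gl-107: 16.12%.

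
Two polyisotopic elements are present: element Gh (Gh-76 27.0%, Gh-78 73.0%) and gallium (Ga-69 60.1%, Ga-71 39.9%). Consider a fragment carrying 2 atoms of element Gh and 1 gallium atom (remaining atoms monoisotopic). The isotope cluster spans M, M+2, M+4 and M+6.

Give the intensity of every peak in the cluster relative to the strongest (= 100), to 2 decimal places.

Element Gh pattern (n=2): 0.0729 : 0.3942 : 0.5329
Gallium pattern (n=1): 0.6010 : 0.3990
Convolve the two distributions (both contribute in 2-u steps):
  M: 0.0729×0.6010 = 0.043813
  M+2: 0.0729×0.3990 + 0.3942×0.6010 = 0.266001
  M+4: 0.3942×0.3990 + 0.5329×0.6010 = 0.477559
  M+6: 0.5329×0.3990 = 0.212627
Scale to base peak (0.477559) = 100: 9.17 : 55.70 : 100.00 : 44.52

9.17 : 55.70 : 100.00 : 44.52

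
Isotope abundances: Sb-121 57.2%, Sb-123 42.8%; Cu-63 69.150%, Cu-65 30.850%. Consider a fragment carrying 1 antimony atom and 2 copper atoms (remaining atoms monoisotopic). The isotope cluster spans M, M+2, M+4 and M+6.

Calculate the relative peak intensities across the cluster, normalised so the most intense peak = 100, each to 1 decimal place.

Antimony pattern (n=1): 0.5720 : 0.4280
Copper pattern (n=2): 0.47817225 : 0.4266555 : 0.09517225
Convolve the two distributions (both contribute in 2-u steps):
  M: 0.5720×0.47817225 = 0.273515
  M+2: 0.5720×0.4266555 + 0.4280×0.47817225 = 0.448705
  M+4: 0.5720×0.09517225 + 0.4280×0.4266555 = 0.237047
  M+6: 0.4280×0.09517225 = 0.040734
Scale to base peak (0.448705) = 100: 61.0 : 100.0 : 52.8 : 9.1

61.0 : 100.0 : 52.8 : 9.1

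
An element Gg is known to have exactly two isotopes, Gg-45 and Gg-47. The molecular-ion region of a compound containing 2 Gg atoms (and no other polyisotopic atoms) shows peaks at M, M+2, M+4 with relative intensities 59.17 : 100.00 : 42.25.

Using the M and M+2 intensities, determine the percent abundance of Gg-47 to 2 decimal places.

45.80%

Write p for the Gg-45 fraction. I(M+2)/I(M) = [C(2,1)·p^1·(1−p)] / p^2 = 2·(1−p)/p = 100.00/59.17 = 1.6900
(1−p)/p = 1.6900/2 = 0.8450  ⇒  p = 1/(1 + 0.8450) = 0.5420
Gg-45: 54.20%, Gg-47: 45.80%.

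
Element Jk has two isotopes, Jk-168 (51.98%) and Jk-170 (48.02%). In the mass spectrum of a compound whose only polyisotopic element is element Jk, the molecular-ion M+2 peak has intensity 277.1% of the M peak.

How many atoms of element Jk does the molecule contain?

For n independent Jk atoms, I(M+2)/I(M) = n · (abundance Jk-170) / (abundance Jk-168) = n · 0.4802/0.5198.
n = 2.771 × 0.5198/0.4802 = 3.00 ≈ 3

3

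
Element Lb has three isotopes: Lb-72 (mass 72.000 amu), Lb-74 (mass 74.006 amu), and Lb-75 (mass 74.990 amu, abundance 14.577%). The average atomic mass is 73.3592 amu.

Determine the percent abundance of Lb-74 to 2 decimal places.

46.03%

Let x and y be the fractions of Lb-72 and Lb-74. Then x + y = 1 − 0.14577 = 0.85423 and 72.000x + 74.006y = 73.3592 − 0.14577×74.990 = 62.4279077.
Substituting: 72.000x + 74.006(0.85423 − x) = 62.4279077
(72.000 − 74.006)x = -0.79023768  ⇒  x = 0.39394, y = 0.46029
Lb-72: 39.39%, Lb-74: 46.03%.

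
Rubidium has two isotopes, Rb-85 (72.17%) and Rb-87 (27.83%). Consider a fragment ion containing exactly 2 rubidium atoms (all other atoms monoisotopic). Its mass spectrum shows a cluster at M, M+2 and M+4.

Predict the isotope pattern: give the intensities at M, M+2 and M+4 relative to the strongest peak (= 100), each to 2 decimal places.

The 2 Rb atoms are independent, so intensities follow the terms of (0.7217 + 0.2783)^2.
P(M) = 0.7217^2 = 0.520851
P(M+2) = 2 × 0.7217^1 × 0.2783^1 = 0.401698
P(M+4) = 0.2783^2 = 0.077451
The M peak is largest (0.520851); scaling to 100 gives 100.00 : 77.12 : 14.87.

100.00 : 77.12 : 14.87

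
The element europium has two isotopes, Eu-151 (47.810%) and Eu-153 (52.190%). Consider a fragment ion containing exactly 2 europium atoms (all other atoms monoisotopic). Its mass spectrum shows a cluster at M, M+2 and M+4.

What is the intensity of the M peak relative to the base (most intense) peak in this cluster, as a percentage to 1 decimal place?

(0.47810 + 0.52190)^2 gives M 0.2286, M+2 0.4990, M+4 0.2724; the largest is M+2.
P(M+2) = C(2,1) × 0.47810^1 × 0.52190^1 = 2 × 0.4781 × 0.5219 = 0.499041 (base)
P(M) = C(2,0) × 0.47810^2 × 0.52190^0 = 1 × 0.22857961 × 1.0000 = 0.228580
Relative intensity = 0.228580 / 0.499041 × 100 = 45.8

45.8%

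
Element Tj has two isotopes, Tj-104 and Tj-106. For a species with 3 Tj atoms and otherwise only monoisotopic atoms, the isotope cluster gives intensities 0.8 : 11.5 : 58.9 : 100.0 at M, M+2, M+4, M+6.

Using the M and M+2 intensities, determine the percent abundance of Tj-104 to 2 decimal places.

17.27%

If p is the fraction of Tj that is Tj-104, then I(M+2)/I(M) = [C(3,1)·p^2·(1−p)] / p^3 = 3·(1−p)/p = 11.5/0.8 = 14.3750
(1−p)/p = 14.3750/3 = 4.7917  ⇒  p = 1/(1 + 4.7917) = 0.1727
Tj-104: 17.27%, Tj-106: 82.73%.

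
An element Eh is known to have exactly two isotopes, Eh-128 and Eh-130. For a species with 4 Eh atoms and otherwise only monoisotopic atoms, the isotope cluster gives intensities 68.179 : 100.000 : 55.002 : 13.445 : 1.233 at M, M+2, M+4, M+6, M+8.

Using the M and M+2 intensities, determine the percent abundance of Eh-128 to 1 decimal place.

Write p for the Eh-128 fraction. I(M+2)/I(M) = [C(4,1)·p^3·(1−p)] / p^4 = 4·(1−p)/p = 100.000/68.179 = 1.4667
(1−p)/p = 1.4667/4 = 0.3667  ⇒  p = 1/(1 + 0.3667) = 0.7317
Eh-128: 73.2%, Eh-130: 26.8%.

73.2%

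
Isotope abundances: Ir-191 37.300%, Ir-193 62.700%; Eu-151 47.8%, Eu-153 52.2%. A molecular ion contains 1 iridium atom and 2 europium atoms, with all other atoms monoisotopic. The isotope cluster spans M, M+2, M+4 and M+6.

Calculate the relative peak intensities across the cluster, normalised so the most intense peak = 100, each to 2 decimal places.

Iridium pattern (n=1): 0.3730 : 0.6270
Europium pattern (n=2): 0.228484 : 0.499032 : 0.272484
Convolve the two distributions (both contribute in 2-u steps):
  M: 0.3730×0.228484 = 0.085225
  M+2: 0.3730×0.499032 + 0.6270×0.228484 = 0.329398
  M+4: 0.3730×0.272484 + 0.6270×0.499032 = 0.414530
  M+6: 0.6270×0.272484 = 0.170847
Scale to base peak (0.414530) = 100: 20.56 : 79.46 : 100.00 : 41.21

20.56 : 79.46 : 100.00 : 41.21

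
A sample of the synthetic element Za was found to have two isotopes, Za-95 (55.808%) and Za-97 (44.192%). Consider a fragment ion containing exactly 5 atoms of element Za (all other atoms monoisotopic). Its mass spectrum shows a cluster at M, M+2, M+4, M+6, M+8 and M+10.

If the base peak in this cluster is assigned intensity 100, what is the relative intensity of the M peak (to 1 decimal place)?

Binomial terms of (0.55808 + 0.44192)^5: M 0.0541, M+2 0.2143, M+4 0.3395, M+6 0.2688, M+8 0.1064, M+10 0.0169 → M+4 is the base peak.
P(M+4) = C(5,2) × 0.55808^3 × 0.44192^2 = 10 × 0.17381585 × 0.19529329 = 0.339451 (base)
P(M) = C(5,0) × 0.55808^5 × 0.44192^0 = 1 × 0.05413552 × 1.0000 = 0.054136
Relative intensity = 0.054136 / 0.339451 × 100 = 15.9

15.9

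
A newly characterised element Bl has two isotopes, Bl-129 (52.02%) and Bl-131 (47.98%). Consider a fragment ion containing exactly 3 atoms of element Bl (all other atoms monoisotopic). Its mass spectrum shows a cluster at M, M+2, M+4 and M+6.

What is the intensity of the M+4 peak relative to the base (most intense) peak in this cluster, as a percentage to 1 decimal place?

92.2%

Binomial terms of (0.5202 + 0.4798)^3: M 0.1408, M+2 0.3895, M+4 0.3593, M+6 0.1105 → M+2 is the base peak.
P(M+2) = C(3,1) × 0.5202^2 × 0.4798^1 = 3 × 0.27060804 × 0.4798 = 0.389513 (base)
P(M+4) = C(3,2) × 0.5202^1 × 0.4798^2 = 3 × 0.5202 × 0.23020804 = 0.359263
Relative intensity = 0.359263 / 0.389513 × 100 = 92.2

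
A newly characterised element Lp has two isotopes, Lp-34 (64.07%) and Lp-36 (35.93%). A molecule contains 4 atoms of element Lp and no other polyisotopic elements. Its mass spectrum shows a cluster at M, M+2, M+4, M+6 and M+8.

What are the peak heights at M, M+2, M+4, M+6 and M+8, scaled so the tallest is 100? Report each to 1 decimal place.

44.6 : 100.0 : 84.1 : 31.4 : 4.4

Expanding (0.6407 + 0.3593)^4:
P(M) = 0.6407^4 = 0.168507
P(M+2) = 4 × 0.6407^3 × 0.3593^1 = 0.377991
P(M+4) = 6 × 0.6407^2 × 0.3593^2 = 0.317962
P(M+6) = 4 × 0.6407^1 × 0.3593^3 = 0.118874
P(M+8) = 0.3593^4 = 0.016666
The M+2 peak is largest (0.377991); scaling to 100 gives 44.6 : 100.0 : 84.1 : 31.4 : 4.4.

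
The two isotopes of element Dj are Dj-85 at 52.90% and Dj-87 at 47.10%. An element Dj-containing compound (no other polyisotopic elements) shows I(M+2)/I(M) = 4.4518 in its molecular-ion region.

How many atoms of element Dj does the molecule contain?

5

The M+2/M ratio from n Dj atoms is n · q/p = n · 0.4710/0.5290.
n = 4.4518 × 0.5290/0.4710 = 5.00 ≈ 5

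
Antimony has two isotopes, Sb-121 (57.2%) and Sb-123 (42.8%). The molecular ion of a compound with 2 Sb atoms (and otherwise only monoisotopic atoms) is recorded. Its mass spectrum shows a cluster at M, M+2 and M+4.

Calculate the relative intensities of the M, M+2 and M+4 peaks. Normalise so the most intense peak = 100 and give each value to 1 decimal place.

Expanding (0.572 + 0.428)^2:
P(M) = 0.572^2 = 0.327184
P(M+2) = 2 × 0.572^1 × 0.428^1 = 0.489632
P(M+4) = 0.428^2 = 0.183184
The M+2 peak is largest (0.489632); scaling to 100 gives 66.8 : 100.0 : 37.4.

66.8 : 100.0 : 37.4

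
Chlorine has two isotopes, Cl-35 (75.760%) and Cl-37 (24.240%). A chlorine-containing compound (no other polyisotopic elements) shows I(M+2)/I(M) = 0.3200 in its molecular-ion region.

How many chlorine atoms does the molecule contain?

With n Cl atoms, P(M+2)/P(M) = C(n,1)·p^(n−1)q / p^n = n·q/p = n · 0.24240/0.75760.
n = 0.3200 × 0.75760/0.24240 = 1.00 ≈ 1

1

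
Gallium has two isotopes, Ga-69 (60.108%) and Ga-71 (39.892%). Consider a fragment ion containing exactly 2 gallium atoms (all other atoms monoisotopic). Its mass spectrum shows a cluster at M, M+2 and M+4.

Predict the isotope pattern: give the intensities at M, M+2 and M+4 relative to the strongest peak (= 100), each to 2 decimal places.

75.34 : 100.00 : 33.18

Expanding (0.60108 + 0.39892)^2:
P(M) = 0.60108^2 = 0.361297
P(M+2) = 2 × 0.60108^1 × 0.39892^1 = 0.479566
P(M+4) = 0.39892^2 = 0.159137
The M+2 peak is largest (0.479566); scaling to 100 gives 75.34 : 100.00 : 33.18.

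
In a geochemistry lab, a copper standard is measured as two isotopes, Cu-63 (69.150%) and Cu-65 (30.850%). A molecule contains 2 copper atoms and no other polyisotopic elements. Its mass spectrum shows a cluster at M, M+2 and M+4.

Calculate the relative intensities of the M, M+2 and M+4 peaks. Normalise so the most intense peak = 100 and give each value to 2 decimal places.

Each Cu atom is independently Cu-63 (p = 0.69150) or Cu-65 (q = 0.30850); the cluster is the binomial expansion (p + q)^2.
P(M) = 0.69150^2 = 0.478172
P(M+2) = 2 × 0.69150^1 × 0.30850^1 = 0.426656
P(M+4) = 0.30850^2 = 0.095172
The M peak is largest (0.478172); scaling to 100 gives 100.00 : 89.23 : 19.90.

100.00 : 89.23 : 19.90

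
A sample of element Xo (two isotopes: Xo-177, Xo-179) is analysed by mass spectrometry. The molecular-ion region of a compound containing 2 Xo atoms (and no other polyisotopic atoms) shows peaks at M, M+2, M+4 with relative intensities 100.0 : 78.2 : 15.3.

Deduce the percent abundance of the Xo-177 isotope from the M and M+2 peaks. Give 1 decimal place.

Let p = fractional abundance of Xo-177. I(M+2)/I(M) = [C(2,1)·p^1·(1−p)] / p^2 = 2·(1−p)/p = 78.2/100.0 = 0.7820
(1−p)/p = 0.7820/2 = 0.3910  ⇒  p = 1/(1 + 0.3910) = 0.7189
Xo-177: 71.9%, Xo-179: 28.1%.

71.9%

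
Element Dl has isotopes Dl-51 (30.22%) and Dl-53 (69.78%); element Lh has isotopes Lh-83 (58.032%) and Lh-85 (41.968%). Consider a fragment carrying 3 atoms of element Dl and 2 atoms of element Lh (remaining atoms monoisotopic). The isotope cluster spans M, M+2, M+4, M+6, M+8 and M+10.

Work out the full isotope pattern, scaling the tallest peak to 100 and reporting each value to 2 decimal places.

2.56 : 21.43 : 67.92 : 100.00 : 66.99 : 16.48

Element Dl pattern (n=3): 0.02759837 : 0.19117942 : 0.44144606 : 0.33977615
Element Lh pattern (n=2): 0.3367713 : 0.4870974 : 0.1761313
Convolve the two distributions (both contribute in 2-u steps):
  M: 0.02759837×0.3367713 = 0.009294
  M+2: 0.02759837×0.4870974 + 0.19117942×0.3367713 = 0.077827
  M+4: 0.02759837×0.1761313 + 0.19117942×0.4870974 + 0.44144606×0.3367713 = 0.246650
  M+6: 0.19117942×0.1761313 + 0.44144606×0.4870974 + 0.33977615×0.3367713 = 0.363127
  M+8: 0.44144606×0.1761313 + 0.33977615×0.4870974 = 0.243257
  M+10: 0.33977615×0.1761313 = 0.059845
Scale to base peak (0.363127) = 100: 2.56 : 21.43 : 67.92 : 100.00 : 66.99 : 16.48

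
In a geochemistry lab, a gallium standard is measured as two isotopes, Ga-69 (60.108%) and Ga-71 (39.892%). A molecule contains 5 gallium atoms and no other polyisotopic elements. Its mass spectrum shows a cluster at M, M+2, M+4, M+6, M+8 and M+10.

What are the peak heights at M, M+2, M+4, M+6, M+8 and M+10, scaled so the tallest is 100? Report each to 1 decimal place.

Expanding (0.60108 + 0.39892)^5:
P(M) = 0.60108^5 = 0.078462
P(M+2) = 5 × 0.60108^4 × 0.39892^1 = 0.260366
P(M+4) = 10 × 0.60108^3 × 0.39892^2 = 0.345596
P(M+6) = 10 × 0.60108^2 × 0.39892^3 = 0.229362
P(M+8) = 5 × 0.60108^1 × 0.39892^4 = 0.076111
P(M+10) = 0.39892^5 = 0.010103
The M+4 peak is largest (0.345596); scaling to 100 gives 22.7 : 75.3 : 100.0 : 66.4 : 22.0 : 2.9.

22.7 : 75.3 : 100.0 : 66.4 : 22.0 : 2.9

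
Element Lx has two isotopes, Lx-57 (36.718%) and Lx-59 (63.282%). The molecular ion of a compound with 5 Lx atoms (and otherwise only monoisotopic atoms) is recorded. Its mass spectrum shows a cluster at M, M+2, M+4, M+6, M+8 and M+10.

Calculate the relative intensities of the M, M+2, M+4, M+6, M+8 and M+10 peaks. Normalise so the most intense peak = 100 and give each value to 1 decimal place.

Expanding (0.36718 + 0.63282)^5:
P(M) = 0.36718^5 = 0.006674
P(M+2) = 5 × 0.36718^4 × 0.63282^1 = 0.057513
P(M+4) = 10 × 0.36718^3 × 0.63282^2 = 0.198243
P(M+6) = 10 × 0.36718^2 × 0.63282^3 = 0.341664
P(M+8) = 5 × 0.36718^1 × 0.63282^4 = 0.294422
P(M+10) = 0.63282^5 = 0.101485
The M+6 peak is largest (0.341664); scaling to 100 gives 2.0 : 16.8 : 58.0 : 100.0 : 86.2 : 29.7.

2.0 : 16.8 : 58.0 : 100.0 : 86.2 : 29.7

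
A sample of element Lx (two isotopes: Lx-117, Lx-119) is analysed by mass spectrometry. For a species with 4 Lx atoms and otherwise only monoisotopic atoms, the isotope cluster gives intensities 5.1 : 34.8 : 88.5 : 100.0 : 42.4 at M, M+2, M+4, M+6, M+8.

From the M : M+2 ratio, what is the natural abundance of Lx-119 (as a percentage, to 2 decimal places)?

Let p = fractional abundance of Lx-117. I(M+2)/I(M) = [C(4,1)·p^3·(1−p)] / p^4 = 4·(1−p)/p = 34.8/5.1 = 6.8235
(1−p)/p = 6.8235/4 = 1.7059  ⇒  p = 1/(1 + 1.7059) = 0.3696
Lx-117: 36.96%, Lx-119: 63.04%.

63.04%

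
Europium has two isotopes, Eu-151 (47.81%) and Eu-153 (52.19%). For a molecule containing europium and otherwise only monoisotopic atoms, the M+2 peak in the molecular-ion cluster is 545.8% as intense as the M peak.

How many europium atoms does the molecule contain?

5

For n independent Eu atoms, I(M+2)/I(M) = n · (abundance Eu-153) / (abundance Eu-151) = n · 0.5219/0.4781.
n = 5.458 × 0.4781/0.5219 = 5.00 ≈ 5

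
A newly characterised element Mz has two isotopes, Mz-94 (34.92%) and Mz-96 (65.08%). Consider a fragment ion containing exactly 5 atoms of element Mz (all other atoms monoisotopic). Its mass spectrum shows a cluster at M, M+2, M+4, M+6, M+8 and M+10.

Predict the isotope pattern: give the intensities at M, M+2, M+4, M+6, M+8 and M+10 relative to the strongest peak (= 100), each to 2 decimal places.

1.54 : 14.40 : 53.66 : 100.00 : 93.18 : 34.73

Each Mz atom is independently Mz-94 (p = 0.3492) or Mz-96 (q = 0.6508); the cluster is the binomial expansion (p + q)^5.
P(M) = 0.3492^5 = 0.005192
P(M+2) = 5 × 0.3492^4 × 0.6508^1 = 0.048385
P(M+4) = 10 × 0.3492^3 × 0.6508^2 = 0.180351
P(M+6) = 10 × 0.3492^2 × 0.6508^3 = 0.336117
P(M+8) = 5 × 0.3492^1 × 0.6508^4 = 0.313209
P(M+10) = 0.6508^5 = 0.116745
The M+6 peak is largest (0.336117); scaling to 100 gives 1.54 : 14.40 : 53.66 : 100.00 : 93.18 : 34.73.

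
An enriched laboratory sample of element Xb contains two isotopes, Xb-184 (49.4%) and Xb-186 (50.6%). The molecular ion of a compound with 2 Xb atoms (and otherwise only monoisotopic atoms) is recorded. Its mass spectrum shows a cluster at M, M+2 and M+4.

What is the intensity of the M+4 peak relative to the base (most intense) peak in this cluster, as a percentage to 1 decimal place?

51.2%

(0.494 + 0.506)^2 gives M 0.2440, M+2 0.4999, M+4 0.2560; the largest is M+2.
P(M+2) = C(2,1) × 0.494^1 × 0.506^1 = 2 × 0.4940 × 0.5060 = 0.499928 (base)
P(M+4) = C(2,2) × 0.494^0 × 0.506^2 = 1 × 1.0000 × 0.256036 = 0.256036
Relative intensity = 0.256036 / 0.499928 × 100 = 51.2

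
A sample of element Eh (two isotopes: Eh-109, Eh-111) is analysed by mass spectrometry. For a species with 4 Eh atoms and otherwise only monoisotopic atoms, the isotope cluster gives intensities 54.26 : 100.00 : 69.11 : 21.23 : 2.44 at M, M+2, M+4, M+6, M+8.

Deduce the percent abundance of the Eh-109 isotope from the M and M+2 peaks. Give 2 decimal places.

68.46%

If p is the fraction of Eh that is Eh-109, then I(M+2)/I(M) = [C(4,1)·p^3·(1−p)] / p^4 = 4·(1−p)/p = 100.00/54.26 = 1.8430
(1−p)/p = 1.8430/4 = 0.4607  ⇒  p = 1/(1 + 0.4607) = 0.6846
Eh-109: 68.46%, Eh-111: 31.54%.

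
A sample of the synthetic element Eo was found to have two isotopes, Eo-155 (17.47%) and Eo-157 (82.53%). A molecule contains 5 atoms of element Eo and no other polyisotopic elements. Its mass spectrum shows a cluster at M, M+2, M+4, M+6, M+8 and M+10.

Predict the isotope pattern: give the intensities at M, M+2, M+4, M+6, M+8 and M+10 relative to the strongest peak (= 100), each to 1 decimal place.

Each Eo atom is independently Eo-155 (p = 0.1747) or Eo-157 (q = 0.8253); the cluster is the binomial expansion (p + q)^5.
P(M) = 0.1747^5 = 0.000163
P(M+2) = 5 × 0.1747^4 × 0.8253^1 = 0.003844
P(M+4) = 10 × 0.1747^3 × 0.8253^2 = 0.036316
P(M+6) = 10 × 0.1747^2 × 0.8253^3 = 0.171562
P(M+8) = 5 × 0.1747^1 × 0.8253^4 = 0.405238
P(M+10) = 0.8253^5 = 0.382877
The M+8 peak is largest (0.405238); scaling to 100 gives 0.0 : 0.9 : 9.0 : 42.3 : 100.0 : 94.5.

0.0 : 0.9 : 9.0 : 42.3 : 100.0 : 94.5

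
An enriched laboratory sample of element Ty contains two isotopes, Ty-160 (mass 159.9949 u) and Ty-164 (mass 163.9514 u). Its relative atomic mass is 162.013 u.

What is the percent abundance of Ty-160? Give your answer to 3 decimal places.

Writing the weighted mean with unknown fraction x of Ty-160:
159.9949·x + 163.9514·(1 − x) = 162.013
(159.9949 − 163.9514)·x = 162.013 − 163.9514
x = -1.9384 / -3.9565 = 0.48993 → 48.993% Ty-160, 51.007% Ty-164.

48.993%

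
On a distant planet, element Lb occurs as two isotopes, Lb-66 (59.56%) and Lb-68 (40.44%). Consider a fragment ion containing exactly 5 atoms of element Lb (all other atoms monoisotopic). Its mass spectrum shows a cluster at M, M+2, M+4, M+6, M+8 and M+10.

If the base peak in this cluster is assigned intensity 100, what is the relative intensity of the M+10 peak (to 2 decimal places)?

3.13

Binomial terms of (0.5956 + 0.4044)^5: M 0.0750, M+2 0.2544, M+4 0.3455, M+6 0.2346, M+8 0.0796, M+10 0.0108 → M+4 is the base peak.
P(M+4) = C(5,2) × 0.5956^3 × 0.4044^2 = 10 × 0.21128276 × 0.16353936 = 0.345530 (base)
P(M+10) = C(5,5) × 0.5956^0 × 0.4044^5 = 1 × 1.0000 × 0.01081573 = 0.010816
Relative intensity = 0.010816 / 0.345530 × 100 = 3.13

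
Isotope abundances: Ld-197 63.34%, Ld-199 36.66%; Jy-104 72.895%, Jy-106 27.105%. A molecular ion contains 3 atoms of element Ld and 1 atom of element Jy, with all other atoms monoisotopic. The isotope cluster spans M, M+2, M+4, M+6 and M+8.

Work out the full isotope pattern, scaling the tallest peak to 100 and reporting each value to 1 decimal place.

47.4 : 100.0 : 78.3 : 26.9 : 3.4

Element Ld pattern (n=3): 0.25411727 : 0.44123488 : 0.25537844 : 0.04926941
Element Jy pattern (n=1): 0.72895 : 0.27105
Convolve the two distributions (both contribute in 2-u steps):
  M: 0.25411727×0.72895 = 0.185239
  M+2: 0.25411727×0.27105 + 0.44123488×0.72895 = 0.390517
  M+4: 0.44123488×0.27105 + 0.25537844×0.72895 = 0.305755
  M+6: 0.25537844×0.27105 + 0.04926941×0.72895 = 0.105135
  M+8: 0.04926941×0.27105 = 0.013354
Scale to base peak (0.390517) = 100: 47.4 : 100.0 : 78.3 : 26.9 : 3.4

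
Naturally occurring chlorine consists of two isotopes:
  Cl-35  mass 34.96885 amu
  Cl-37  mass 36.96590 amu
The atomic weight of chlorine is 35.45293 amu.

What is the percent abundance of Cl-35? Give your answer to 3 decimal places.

With x = fraction of Cl-35 (so Cl-37 is 1 − x):
34.96885·x + 36.96590·(1 − x) = 35.45293
(34.96885 − 36.96590)·x = 35.45293 − 36.96590
x = -1.51297 / -1.99705 = 0.75760 → 75.760% Cl-35, 24.240% Cl-37.

75.760%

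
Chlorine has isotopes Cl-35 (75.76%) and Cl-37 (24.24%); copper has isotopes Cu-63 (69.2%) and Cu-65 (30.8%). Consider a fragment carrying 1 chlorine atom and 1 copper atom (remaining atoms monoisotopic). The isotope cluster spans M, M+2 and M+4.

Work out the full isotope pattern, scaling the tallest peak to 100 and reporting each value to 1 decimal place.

100.0 : 76.5 : 14.2

Chlorine pattern (n=1): 0.7576 : 0.2424
Copper pattern (n=1): 0.6920 : 0.3080
Convolve the two distributions (both contribute in 2-u steps):
  M: 0.7576×0.6920 = 0.524259
  M+2: 0.7576×0.3080 + 0.2424×0.6920 = 0.401082
  M+4: 0.2424×0.3080 = 0.074659
Scale to base peak (0.524259) = 100: 100.0 : 76.5 : 14.2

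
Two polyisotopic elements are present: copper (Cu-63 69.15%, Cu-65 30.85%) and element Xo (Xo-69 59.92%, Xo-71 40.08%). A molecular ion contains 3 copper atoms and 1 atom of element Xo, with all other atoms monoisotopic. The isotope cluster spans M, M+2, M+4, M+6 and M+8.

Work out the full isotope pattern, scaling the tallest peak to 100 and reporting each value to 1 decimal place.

49.8 : 100.0 : 74.3 : 24.3 : 3.0

Copper pattern (n=3): 0.33065611 : 0.44254842 : 0.19743483 : 0.02936064
Element Xo pattern (n=1): 0.5992 : 0.4008
Convolve the two distributions (both contribute in 2-u steps):
  M: 0.33065611×0.5992 = 0.198129
  M+2: 0.33065611×0.4008 + 0.44254842×0.5992 = 0.397702
  M+4: 0.44254842×0.4008 + 0.19743483×0.5992 = 0.295676
  M+6: 0.19743483×0.4008 + 0.02936064×0.5992 = 0.096725
  M+8: 0.02936064×0.4008 = 0.011768
Scale to base peak (0.397702) = 100: 49.8 : 100.0 : 74.3 : 24.3 : 3.0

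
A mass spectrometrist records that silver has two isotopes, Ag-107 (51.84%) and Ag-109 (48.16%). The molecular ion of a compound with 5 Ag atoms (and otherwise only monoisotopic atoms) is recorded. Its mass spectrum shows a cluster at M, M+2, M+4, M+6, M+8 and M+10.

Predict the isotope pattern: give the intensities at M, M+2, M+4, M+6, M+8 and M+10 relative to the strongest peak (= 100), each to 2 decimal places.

The 5 Ag atoms are independent, so intensities follow the terms of (0.5184 + 0.4816)^5.
P(M) = 0.5184^5 = 0.037439
P(M+2) = 5 × 0.5184^4 × 0.4816^1 = 0.173907
P(M+4) = 10 × 0.5184^3 × 0.4816^2 = 0.323123
P(M+6) = 10 × 0.5184^2 × 0.4816^3 = 0.300185
P(M+8) = 5 × 0.5184^1 × 0.4816^4 = 0.139438
P(M+10) = 0.4816^5 = 0.025908
The M+4 peak is largest (0.323123); scaling to 100 gives 11.59 : 53.82 : 100.00 : 92.90 : 43.15 : 8.02.

11.59 : 53.82 : 100.00 : 92.90 : 43.15 : 8.02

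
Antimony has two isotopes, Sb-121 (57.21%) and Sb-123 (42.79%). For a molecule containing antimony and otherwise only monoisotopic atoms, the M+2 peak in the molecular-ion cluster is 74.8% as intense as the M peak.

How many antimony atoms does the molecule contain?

The M+2/M ratio from n Sb atoms is n · q/p = n · 0.4279/0.5721.
n = 0.748 × 0.5721/0.4279 = 1.00 ≈ 1

1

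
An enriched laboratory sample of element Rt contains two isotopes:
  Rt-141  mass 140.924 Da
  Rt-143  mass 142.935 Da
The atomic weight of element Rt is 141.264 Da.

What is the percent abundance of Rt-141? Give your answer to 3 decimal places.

Writing the weighted mean with unknown fraction x of Rt-141:
140.924·x + 142.935·(1 − x) = 141.264
(140.924 − 142.935)·x = 141.264 − 142.935
x = -1.671 / -2.011 = 0.83093 → 83.093% Rt-141, 16.907% Rt-143.

83.093%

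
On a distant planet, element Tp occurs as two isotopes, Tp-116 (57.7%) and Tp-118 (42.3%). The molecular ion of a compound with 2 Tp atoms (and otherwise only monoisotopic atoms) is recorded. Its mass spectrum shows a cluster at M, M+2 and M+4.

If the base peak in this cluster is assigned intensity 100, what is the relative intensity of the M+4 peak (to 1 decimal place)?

Binomial terms of (0.577 + 0.423)^2: M 0.3329, M+2 0.4881, M+4 0.1789 → M+2 is the base peak.
P(M+2) = C(2,1) × 0.577^1 × 0.423^1 = 2 × 0.5770 × 0.4230 = 0.488142 (base)
P(M+4) = C(2,2) × 0.577^0 × 0.423^2 = 1 × 1.0000 × 0.178929 = 0.178929
Relative intensity = 0.178929 / 0.488142 × 100 = 36.7

36.7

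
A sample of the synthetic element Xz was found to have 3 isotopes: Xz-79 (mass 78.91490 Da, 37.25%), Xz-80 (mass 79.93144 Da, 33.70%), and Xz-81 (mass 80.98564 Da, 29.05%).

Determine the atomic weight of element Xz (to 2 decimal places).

Average mass = Σ (abundance × isotope mass) = 0.3725 × 78.91490 + 0.3370 × 79.93144 + 0.2905 × 80.98564
= 29.395800 + 26.936895 + 23.526328 = 79.859023 Da

79.86 Da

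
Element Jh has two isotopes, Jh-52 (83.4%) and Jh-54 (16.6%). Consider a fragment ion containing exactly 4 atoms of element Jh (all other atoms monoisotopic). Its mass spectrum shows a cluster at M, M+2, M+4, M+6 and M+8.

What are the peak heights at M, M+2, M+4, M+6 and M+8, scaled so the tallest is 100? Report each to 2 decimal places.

The 4 Jh atoms are independent, so intensities follow the terms of (0.834 + 0.166)^4.
P(M) = 0.834^4 = 0.483798
P(M+2) = 4 × 0.834^3 × 0.166^1 = 0.385182
P(M+4) = 6 × 0.834^2 × 0.166^2 = 0.115000
P(M+6) = 4 × 0.834^1 × 0.166^3 = 0.015260
P(M+8) = 0.166^4 = 0.000759
The M peak is largest (0.483798); scaling to 100 gives 100.00 : 79.62 : 23.77 : 3.15 : 0.16.

100.00 : 79.62 : 23.77 : 3.15 : 0.16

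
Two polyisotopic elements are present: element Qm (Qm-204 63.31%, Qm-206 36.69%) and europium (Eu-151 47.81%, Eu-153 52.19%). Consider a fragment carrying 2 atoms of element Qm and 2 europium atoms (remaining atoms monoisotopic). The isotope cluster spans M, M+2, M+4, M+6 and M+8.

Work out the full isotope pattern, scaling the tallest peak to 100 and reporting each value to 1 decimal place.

Element Qm pattern (n=2): 0.40081561 : 0.46456878 : 0.13461561
Europium pattern (n=2): 0.22857961 : 0.49904078 : 0.27237961
Convolve the two distributions (both contribute in 2-u steps):
  M: 0.40081561×0.22857961 = 0.091618
  M+2: 0.40081561×0.49904078 + 0.46456878×0.22857961 = 0.306214
  M+4: 0.40081561×0.27237961 + 0.46456878×0.49904078 + 0.13461561×0.22857961 = 0.371783
  M+6: 0.46456878×0.27237961 + 0.13461561×0.49904078 = 0.193718
  M+8: 0.13461561×0.27237961 = 0.036667
Scale to base peak (0.371783) = 100: 24.6 : 82.4 : 100.0 : 52.1 : 9.9

24.6 : 82.4 : 100.0 : 52.1 : 9.9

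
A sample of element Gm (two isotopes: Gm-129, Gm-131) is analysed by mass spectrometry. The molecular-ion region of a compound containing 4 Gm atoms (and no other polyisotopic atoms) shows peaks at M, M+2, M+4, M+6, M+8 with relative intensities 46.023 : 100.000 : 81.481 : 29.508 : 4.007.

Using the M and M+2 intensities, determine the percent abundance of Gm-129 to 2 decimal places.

Write p for the Gm-129 fraction. I(M+2)/I(M) = [C(4,1)·p^3·(1−p)] / p^4 = 4·(1−p)/p = 100.000/46.023 = 2.1728
(1−p)/p = 2.1728/4 = 0.5432  ⇒  p = 1/(1 + 0.5432) = 0.6480
Gm-129: 64.80%, Gm-131: 35.20%.

64.80%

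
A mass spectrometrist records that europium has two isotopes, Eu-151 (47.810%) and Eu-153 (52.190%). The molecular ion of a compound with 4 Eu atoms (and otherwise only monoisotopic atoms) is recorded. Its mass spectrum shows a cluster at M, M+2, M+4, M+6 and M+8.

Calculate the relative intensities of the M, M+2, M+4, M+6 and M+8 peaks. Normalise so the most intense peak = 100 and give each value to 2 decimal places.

Each Eu atom is independently Eu-151 (p = 0.47810) or Eu-153 (q = 0.52190); the cluster is the binomial expansion (p + q)^4.
P(M) = 0.47810^4 = 0.052249
P(M+2) = 4 × 0.47810^3 × 0.52190^1 = 0.228141
P(M+4) = 6 × 0.47810^2 × 0.52190^2 = 0.373563
P(M+6) = 4 × 0.47810^1 × 0.52190^3 = 0.271857
P(M+8) = 0.52190^4 = 0.074191
The M+4 peak is largest (0.373563); scaling to 100 gives 13.99 : 61.07 : 100.00 : 72.77 : 19.86.

13.99 : 61.07 : 100.00 : 72.77 : 19.86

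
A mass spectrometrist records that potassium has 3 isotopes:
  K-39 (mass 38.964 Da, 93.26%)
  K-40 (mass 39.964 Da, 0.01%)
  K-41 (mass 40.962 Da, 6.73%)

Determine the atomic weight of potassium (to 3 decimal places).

The abundance-weighted mean is 0.9326 × 38.964 + 0.0001 × 39.964 + 0.0673 × 40.962
= 36.3378 + 0.0040 + 2.7567 = 39.0985 Da

39.099 Da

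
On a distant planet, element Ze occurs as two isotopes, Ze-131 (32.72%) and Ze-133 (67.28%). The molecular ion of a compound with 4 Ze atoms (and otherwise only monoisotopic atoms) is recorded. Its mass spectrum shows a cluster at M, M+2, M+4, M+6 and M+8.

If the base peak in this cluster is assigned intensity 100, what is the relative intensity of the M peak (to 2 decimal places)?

2.88

(0.3272 + 0.6728)^4 gives M 0.0115, M+2 0.0943, M+4 0.2908, M+6 0.3986, M+8 0.2049; the largest is M+6.
P(M+6) = C(4,3) × 0.3272^1 × 0.6728^3 = 4 × 0.3272 × 0.30454954 = 0.398594 (base)
P(M) = C(4,0) × 0.3272^4 × 0.6728^0 = 1 × 0.01146181 × 1.0000 = 0.011462
Relative intensity = 0.011462 / 0.398594 × 100 = 2.88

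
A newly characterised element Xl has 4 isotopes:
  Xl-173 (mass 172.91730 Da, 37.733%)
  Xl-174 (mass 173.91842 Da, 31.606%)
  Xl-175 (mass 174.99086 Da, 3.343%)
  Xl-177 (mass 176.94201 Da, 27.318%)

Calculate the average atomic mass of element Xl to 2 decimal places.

174.40 Da

Weight each isotope mass by its fractional abundance: 0.37733 × 172.91730 + 0.31606 × 173.91842 + 0.03343 × 174.99086 + 0.27318 × 176.94201
= 65.246885 + 54.968656 + 5.849944 + 48.337018 = 174.402503 Da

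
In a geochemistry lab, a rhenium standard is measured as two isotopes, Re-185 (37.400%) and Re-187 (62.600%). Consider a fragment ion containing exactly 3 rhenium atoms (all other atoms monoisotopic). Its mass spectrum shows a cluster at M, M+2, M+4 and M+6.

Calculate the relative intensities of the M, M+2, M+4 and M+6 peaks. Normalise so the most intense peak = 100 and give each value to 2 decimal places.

11.90 : 59.74 : 100.00 : 55.79

Each Re atom is independently Re-185 (p = 0.37400) or Re-187 (q = 0.62600); the cluster is the binomial expansion (p + q)^3.
P(M) = 0.37400^3 = 0.052314
P(M+2) = 3 × 0.37400^2 × 0.62600^1 = 0.262687
P(M+4) = 3 × 0.37400^1 × 0.62600^2 = 0.439685
P(M+6) = 0.62600^3 = 0.245314
The M+4 peak is largest (0.439685); scaling to 100 gives 11.90 : 59.74 : 100.00 : 55.79.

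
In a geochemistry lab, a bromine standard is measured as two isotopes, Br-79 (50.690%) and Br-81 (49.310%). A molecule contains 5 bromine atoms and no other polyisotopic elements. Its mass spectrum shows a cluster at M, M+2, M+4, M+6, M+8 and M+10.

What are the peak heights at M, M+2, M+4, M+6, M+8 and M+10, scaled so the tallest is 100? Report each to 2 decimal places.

10.57 : 51.40 : 100.00 : 97.28 : 47.31 : 9.21

Expanding (0.50690 + 0.49310)^5:
P(M) = 0.50690^5 = 0.033467
P(M+2) = 5 × 0.50690^4 × 0.49310^1 = 0.162777
P(M+4) = 10 × 0.50690^3 × 0.49310^2 = 0.316692
P(M+6) = 10 × 0.50690^2 × 0.49310^3 = 0.308070
P(M+8) = 5 × 0.50690^1 × 0.49310^4 = 0.149842
P(M+10) = 0.49310^5 = 0.029152
The M+4 peak is largest (0.316692); scaling to 100 gives 10.57 : 51.40 : 100.00 : 97.28 : 47.31 : 9.21.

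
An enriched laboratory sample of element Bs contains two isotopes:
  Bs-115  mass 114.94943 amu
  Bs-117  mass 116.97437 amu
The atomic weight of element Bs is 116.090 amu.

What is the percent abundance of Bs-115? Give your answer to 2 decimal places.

Let x be the fractional abundance of Bs-115; then Bs-117 has abundance 1 − x.
114.94943·x + 116.97437·(1 − x) = 116.090
(114.94943 − 116.97437)·x = 116.090 − 116.97437
x = -0.88437 / -2.02494 = 0.43674 → 43.67% Bs-115, 56.33% Bs-117.

43.67%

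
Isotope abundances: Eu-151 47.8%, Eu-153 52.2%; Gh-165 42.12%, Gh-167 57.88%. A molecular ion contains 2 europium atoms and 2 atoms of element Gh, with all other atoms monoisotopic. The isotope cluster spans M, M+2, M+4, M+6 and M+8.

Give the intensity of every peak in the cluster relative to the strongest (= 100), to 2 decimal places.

Europium pattern (n=2): 0.228484 : 0.499032 : 0.272484
Element Gh pattern (n=2): 0.17740944 : 0.48758112 : 0.33500944
Convolve the two distributions (both contribute in 2-u steps):
  M: 0.228484×0.17740944 = 0.040535
  M+2: 0.228484×0.48758112 + 0.499032×0.17740944 = 0.199937
  M+4: 0.228484×0.33500944 + 0.499032×0.48758112 + 0.272484×0.17740944 = 0.368204
  M+6: 0.499032×0.33500944 + 0.272484×0.48758112 = 0.300038
  M+8: 0.272484×0.33500944 = 0.091285
Scale to base peak (0.368204) = 100: 11.01 : 54.30 : 100.00 : 81.49 : 24.79

11.01 : 54.30 : 100.00 : 81.49 : 24.79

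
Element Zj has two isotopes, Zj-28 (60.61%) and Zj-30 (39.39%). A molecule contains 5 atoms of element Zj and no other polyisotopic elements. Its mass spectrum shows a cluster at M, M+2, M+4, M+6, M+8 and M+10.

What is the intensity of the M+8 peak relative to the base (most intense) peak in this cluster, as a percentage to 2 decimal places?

Term probabilities: M 0.0818, M+2 0.2658, M+4 0.3455, M+6 0.2245, M+8 0.0730, M+10 0.0095. Base peak = M+4.
P(M+4) = C(5,2) × 0.6061^3 × 0.3939^2 = 10 × 0.2226552 × 0.15515721 = 0.345466 (base)
P(M+8) = C(5,4) × 0.6061^1 × 0.3939^4 = 5 × 0.6061 × 0.02407376 = 0.072956
Relative intensity = 0.072956 / 0.345466 × 100 = 21.12

21.12%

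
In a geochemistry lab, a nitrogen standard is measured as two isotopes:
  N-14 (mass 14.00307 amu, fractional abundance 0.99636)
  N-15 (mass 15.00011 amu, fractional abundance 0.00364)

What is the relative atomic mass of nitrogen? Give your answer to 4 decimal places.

Ar = Σ fᵢ·mᵢ = 0.99636 × 14.00307 + 0.00364 × 15.00011
= 13.952099 + 0.054600 = 14.006699 amu

14.0067 amu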